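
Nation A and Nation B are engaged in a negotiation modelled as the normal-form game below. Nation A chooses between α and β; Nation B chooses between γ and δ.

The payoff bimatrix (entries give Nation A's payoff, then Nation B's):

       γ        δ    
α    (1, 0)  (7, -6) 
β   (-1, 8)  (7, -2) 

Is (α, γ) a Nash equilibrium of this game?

Yes

At (α, γ), Nation A earns 1; switching to β would give -1, so Nation A has no profitable deviation.
Nation B earns 0; switching to δ would give -6, so Nation B has no profitable deviation.
Neither player can gain by a unilateral deviation, so this profile is a Nash equilibrium.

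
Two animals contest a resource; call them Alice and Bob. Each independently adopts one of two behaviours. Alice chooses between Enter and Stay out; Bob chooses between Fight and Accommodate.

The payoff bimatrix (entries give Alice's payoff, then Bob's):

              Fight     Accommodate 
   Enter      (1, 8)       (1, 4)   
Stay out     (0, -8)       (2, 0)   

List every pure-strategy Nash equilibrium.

(Enter, Fight): Alice gets 1 ≥ 0 from Stay out, and Bob gets 8 ≥ 4 from Accommodate — Nash equilibrium.
(Enter, Accommodate): Alice prefers Stay out (2 > 1); Bob prefers Fight (8 > 4) — not an equilibrium.
(Stay out, Fight): Alice prefers Enter (1 > 0); Bob prefers Accommodate (0 > -8) — not an equilibrium.
(Stay out, Accommodate): Alice gets 2 ≥ 1 from Enter, and Bob gets 0 ≥ -8 from Fight — Nash equilibrium.

(Enter, Fight) and (Stay out, Accommodate)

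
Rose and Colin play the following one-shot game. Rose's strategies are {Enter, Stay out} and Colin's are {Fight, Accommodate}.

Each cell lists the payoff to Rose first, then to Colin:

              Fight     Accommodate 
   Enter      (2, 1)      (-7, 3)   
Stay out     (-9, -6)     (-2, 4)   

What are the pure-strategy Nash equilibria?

(Enter, Fight): Colin prefers Accommodate (3 > 1) — not an equilibrium.
(Enter, Accommodate): Rose prefers Stay out (-2 > -7) — not an equilibrium.
(Stay out, Fight): Rose prefers Enter (2 > -9); Colin prefers Accommodate (4 > -6) — not an equilibrium.
(Stay out, Accommodate): Rose gets -2 ≥ -7 from Enter, and Colin gets 4 ≥ -6 from Fight — Nash equilibrium.

(Stay out, Accommodate)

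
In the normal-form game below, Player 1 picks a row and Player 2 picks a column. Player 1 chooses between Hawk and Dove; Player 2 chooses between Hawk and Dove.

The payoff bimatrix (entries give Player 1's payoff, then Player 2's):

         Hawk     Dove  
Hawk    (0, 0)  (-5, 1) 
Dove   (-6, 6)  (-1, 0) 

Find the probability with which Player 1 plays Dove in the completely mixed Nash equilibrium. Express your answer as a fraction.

Let x be the probability that Player 1 plays Hawk. In a completely mixed equilibrium, Player 2 must be indifferent between Hawk and Dove.
Player 2's expected payoff from Hawk is 6(1−x); from Dove it is x.
Setting these equal: −6x + 6 = x, so x = 6/7.
Therefore Player 1 plays Dove with probability 1 − 6/7 = 1/7.

1/7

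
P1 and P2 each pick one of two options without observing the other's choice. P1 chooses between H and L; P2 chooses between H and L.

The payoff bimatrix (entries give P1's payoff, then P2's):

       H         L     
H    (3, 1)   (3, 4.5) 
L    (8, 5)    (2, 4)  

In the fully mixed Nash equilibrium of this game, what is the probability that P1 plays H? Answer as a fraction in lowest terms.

Let p be the probability that P1 plays H. In a completely mixed equilibrium, P2 must be indifferent between H and L.
P2's expected payoff from H is p + 5(1−p); from L it is 4.5p + 4(1−p).
Setting these equal: −4p + 5 = 0.5p + 4, so p = 2/9.

2/9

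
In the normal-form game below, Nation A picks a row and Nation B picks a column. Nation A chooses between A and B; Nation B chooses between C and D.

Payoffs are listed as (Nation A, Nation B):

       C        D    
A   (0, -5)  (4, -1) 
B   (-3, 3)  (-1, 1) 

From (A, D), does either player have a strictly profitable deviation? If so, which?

Neither

Nation A at (A, D) earns 4; deviating to B yields -1 — not better.
Nation B earns -1; deviating to C yields -5 — not better.
Neither player can strictly improve; the profile is a Nash equilibrium.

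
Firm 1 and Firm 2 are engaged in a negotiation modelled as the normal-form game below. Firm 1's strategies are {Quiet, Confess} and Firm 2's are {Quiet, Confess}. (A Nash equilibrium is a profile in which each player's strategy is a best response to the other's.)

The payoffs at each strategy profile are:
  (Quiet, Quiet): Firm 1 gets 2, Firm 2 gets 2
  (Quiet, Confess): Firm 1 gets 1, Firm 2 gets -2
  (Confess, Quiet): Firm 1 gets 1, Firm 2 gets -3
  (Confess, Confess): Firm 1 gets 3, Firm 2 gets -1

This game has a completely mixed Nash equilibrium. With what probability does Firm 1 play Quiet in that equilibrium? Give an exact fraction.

Let p be the probability that Firm 1 plays Quiet. In a completely mixed equilibrium, Firm 2 must be indifferent between Quiet and Confess.
Firm 2's expected payoff from Quiet is 2p − 3(1−p); from Confess it is −2p − (1−p).
Setting these equal: 5p − 3 = −p − 1, so p = 1/3.

1/3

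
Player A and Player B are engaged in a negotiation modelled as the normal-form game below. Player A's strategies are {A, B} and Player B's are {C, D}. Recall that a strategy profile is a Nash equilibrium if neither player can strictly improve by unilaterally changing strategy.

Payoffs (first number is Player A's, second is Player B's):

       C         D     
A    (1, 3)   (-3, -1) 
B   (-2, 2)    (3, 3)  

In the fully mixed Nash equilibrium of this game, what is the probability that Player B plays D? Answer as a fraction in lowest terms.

1/3

Let c be the probability that Player B plays C. In a completely mixed equilibrium, Player A must be indifferent between A and B.
Player A's expected payoff from A is c − 3(1−c); from B it is −2c + 3(1−c).
Setting these equal: 4c − 3 = −5c + 3, so c = 2/3.
Therefore Player B plays D with probability 1 − 2/3 = 1/3.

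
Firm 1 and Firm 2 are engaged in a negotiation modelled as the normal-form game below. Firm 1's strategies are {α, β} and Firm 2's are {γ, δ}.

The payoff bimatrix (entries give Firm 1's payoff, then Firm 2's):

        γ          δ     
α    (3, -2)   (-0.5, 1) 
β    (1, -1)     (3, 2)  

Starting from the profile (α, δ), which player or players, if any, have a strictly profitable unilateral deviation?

Firm 1 at (α, δ) earns -0.5; deviating to β yields 3 — a strict improvement.
Firm 2 earns 1; deviating to γ yields -2 — not better.
Only Firm 1 has a strictly profitable deviation.

Firm 1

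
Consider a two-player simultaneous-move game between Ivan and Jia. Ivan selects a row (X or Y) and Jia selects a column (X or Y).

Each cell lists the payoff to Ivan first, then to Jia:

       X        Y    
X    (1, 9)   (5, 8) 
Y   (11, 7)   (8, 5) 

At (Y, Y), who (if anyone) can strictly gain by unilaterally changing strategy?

Ivan at (Y, Y) earns 8; deviating to X yields 5 — not better.
Jia earns 5; deviating to X yields 7 — a strict improvement.
Only Jia has a strictly profitable deviation.

Jia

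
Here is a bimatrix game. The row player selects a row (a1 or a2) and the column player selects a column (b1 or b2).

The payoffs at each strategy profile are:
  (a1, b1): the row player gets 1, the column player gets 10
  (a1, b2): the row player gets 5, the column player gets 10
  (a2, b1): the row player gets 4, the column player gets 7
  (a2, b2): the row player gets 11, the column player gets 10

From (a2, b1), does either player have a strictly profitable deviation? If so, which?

The column player

The row player at (a2, b1) earns 4; deviating to a1 yields 1 — not better.
The column player earns 7; deviating to b2 yields 10 — a strict improvement.
Only the column player has a strictly profitable deviation.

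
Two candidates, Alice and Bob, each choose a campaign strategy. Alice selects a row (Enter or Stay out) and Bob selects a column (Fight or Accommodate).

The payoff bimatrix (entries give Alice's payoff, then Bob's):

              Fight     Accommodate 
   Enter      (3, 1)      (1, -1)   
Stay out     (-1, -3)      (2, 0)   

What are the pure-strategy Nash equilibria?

(Enter, Fight) and (Stay out, Accommodate)

(Enter, Fight): Alice gets 3 ≥ -1 from Stay out, and Bob gets 1 ≥ -1 from Accommodate — Nash equilibrium.
(Enter, Accommodate): Alice prefers Stay out (2 > 1); Bob prefers Fight (1 > -1) — not an equilibrium.
(Stay out, Fight): Alice prefers Enter (3 > -1); Bob prefers Accommodate (0 > -3) — not an equilibrium.
(Stay out, Accommodate): Alice gets 2 ≥ 1 from Enter, and Bob gets 0 ≥ -3 from Fight — Nash equilibrium.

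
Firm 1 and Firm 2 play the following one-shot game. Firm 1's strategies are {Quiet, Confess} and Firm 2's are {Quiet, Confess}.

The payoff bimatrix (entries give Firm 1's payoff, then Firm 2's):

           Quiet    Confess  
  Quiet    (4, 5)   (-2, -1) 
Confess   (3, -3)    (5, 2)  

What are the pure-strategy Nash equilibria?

(Quiet, Quiet) and (Confess, Confess)

(Quiet, Quiet): Firm 1 gets 4 ≥ 3 from Confess, and Firm 2 gets 5 ≥ -1 from Confess — Nash equilibrium.
(Quiet, Confess): Firm 1 prefers Confess (5 > -2); Firm 2 prefers Quiet (5 > -1) — not an equilibrium.
(Confess, Quiet): Firm 1 prefers Quiet (4 > 3); Firm 2 prefers Confess (2 > -3) — not an equilibrium.
(Confess, Confess): Firm 1 gets 5 ≥ -2 from Quiet, and Firm 2 gets 2 ≥ -3 from Quiet — Nash equilibrium.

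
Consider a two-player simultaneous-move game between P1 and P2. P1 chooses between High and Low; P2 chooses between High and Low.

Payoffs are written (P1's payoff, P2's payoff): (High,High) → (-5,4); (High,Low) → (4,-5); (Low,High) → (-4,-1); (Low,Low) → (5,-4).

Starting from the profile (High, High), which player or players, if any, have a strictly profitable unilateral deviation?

P1 at (High, High) earns -5; deviating to Low yields -4 — a strict improvement.
P2 earns 4; deviating to Low yields -5 — not better.
Only P1 has a strictly profitable deviation.

P1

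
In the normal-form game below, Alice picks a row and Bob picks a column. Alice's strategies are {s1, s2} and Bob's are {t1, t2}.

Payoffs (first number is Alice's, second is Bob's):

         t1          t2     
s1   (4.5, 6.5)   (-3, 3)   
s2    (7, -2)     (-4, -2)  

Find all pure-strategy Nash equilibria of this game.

(s1, t1): Alice prefers s2 (7 > 4.5) — not an equilibrium.
(s1, t2): Bob prefers t1 (6.5 > 3) — not an equilibrium.
(s2, t1): Alice gets 7 ≥ 4.5 from s1, and Bob gets -2 ≥ -2 from t2 — Nash equilibrium.
(s2, t2): Alice prefers s1 (-3 > -4) — not an equilibrium.

(s2, t1)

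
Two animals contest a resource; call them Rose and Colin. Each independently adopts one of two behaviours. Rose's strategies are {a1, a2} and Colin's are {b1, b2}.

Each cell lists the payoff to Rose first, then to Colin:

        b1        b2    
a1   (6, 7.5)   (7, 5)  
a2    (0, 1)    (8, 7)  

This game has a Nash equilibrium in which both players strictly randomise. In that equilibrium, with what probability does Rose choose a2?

Let r be the probability that Rose plays a1. In a completely mixed equilibrium, Colin must be indifferent between b1 and b2.
Colin's expected payoff from b1 is 7.5r + (1−r); from b2 it is 5r + 7(1−r).
Setting these equal: 6.5r + 1 = −2r + 7, so r = 12/17.
Therefore Rose plays a2 with probability 1 − 12/17 = 5/17.

5/17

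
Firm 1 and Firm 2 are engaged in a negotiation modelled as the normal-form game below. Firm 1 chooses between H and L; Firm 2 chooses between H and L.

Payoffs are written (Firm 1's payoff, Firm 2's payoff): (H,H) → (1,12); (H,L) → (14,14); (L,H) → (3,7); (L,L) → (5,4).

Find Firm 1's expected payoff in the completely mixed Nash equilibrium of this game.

37/11

First find y, the probability Firm 2 plays H, from Firm 1's indifference between H and L: y + 14(1−y) = 3y + 5(1−y), giving y = 9/11.
Since Firm 1 is indifferent in equilibrium, Firm 1's expected payoff equals the payoff from either row against (9/11, 2/11). Using H: (9/11) + 14(2/11) = 37/11.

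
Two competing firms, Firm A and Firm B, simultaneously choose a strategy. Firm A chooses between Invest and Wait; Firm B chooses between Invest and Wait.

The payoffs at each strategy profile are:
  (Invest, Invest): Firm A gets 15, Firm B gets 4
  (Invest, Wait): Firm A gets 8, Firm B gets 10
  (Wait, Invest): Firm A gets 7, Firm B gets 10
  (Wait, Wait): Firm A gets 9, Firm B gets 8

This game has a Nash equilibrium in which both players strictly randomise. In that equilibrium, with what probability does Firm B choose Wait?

8/9

Let c be the probability that Firm B plays Invest. In a completely mixed equilibrium, Firm A must be indifferent between Invest and Wait.
Firm A's expected payoff from Invest is 15c + 8(1−c); from Wait it is 7c + 9(1−c).
Setting these equal: 7c + 8 = −2c + 9, so c = 1/9.
Therefore Firm B plays Wait with probability 1 − 1/9 = 8/9.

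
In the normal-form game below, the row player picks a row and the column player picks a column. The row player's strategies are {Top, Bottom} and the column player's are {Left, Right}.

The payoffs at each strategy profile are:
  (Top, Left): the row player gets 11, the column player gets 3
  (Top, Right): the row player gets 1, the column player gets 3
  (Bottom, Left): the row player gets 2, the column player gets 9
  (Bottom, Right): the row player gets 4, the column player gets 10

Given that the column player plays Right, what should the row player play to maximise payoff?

Bottom

Against Right, the row player earns 1 from Top and 4 from Bottom.
So Bottom is the best response.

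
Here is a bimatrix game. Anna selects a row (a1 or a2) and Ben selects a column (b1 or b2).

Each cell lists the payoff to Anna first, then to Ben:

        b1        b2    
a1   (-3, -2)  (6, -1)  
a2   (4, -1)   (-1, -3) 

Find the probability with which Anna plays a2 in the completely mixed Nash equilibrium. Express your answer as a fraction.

1/3

Let p be the probability that Anna plays a1. In a completely mixed equilibrium, Ben must be indifferent between b1 and b2.
Ben's expected payoff from b1 is −2p − (1−p); from b2 it is −p − 3(1−p).
Setting these equal: −p − 1 = 2p − 3, so p = 2/3.
Therefore Anna plays a2 with probability 1 − 2/3 = 1/3.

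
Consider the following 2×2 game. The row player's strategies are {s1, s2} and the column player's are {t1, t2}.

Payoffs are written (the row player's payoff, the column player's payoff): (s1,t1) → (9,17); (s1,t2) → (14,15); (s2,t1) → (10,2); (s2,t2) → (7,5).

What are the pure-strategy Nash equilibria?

none

(s1, t1): the row player prefers s2 (10 > 9) — not an equilibrium.
(s1, t2): the column player prefers t1 (17 > 15) — not an equilibrium.
(s2, t1): the column player prefers t2 (5 > 2) — not an equilibrium.
(s2, t2): the row player prefers s1 (14 > 7) — not an equilibrium.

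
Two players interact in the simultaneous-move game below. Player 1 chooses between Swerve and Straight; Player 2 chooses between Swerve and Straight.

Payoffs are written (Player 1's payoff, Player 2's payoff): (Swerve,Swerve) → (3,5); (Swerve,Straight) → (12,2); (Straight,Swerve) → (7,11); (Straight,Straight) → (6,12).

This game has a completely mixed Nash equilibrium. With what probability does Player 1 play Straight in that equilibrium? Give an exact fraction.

Let p be the probability that Player 1 plays Swerve. In a completely mixed equilibrium, Player 2 must be indifferent between Swerve and Straight.
Player 2's expected payoff from Swerve is 5p + 11(1−p); from Straight it is 2p + 12(1−p).
Setting these equal: −6p + 11 = −10p + 12, so p = 1/4.
Therefore Player 1 plays Straight with probability 1 − 1/4 = 3/4.

3/4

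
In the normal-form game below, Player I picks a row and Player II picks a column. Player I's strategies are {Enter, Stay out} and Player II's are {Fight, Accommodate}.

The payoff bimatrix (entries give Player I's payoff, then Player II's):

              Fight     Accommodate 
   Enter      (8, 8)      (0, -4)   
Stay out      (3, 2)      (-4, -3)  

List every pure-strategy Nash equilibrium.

(Enter, Fight): Player I gets 8 ≥ 3 from Stay out, and Player II gets 8 ≥ -4 from Accommodate — Nash equilibrium.
(Enter, Accommodate): Player II prefers Fight (8 > -4) — not an equilibrium.
(Stay out, Fight): Player I prefers Enter (8 > 3) — not an equilibrium.
(Stay out, Accommodate): Player I prefers Enter (0 > -4); Player II prefers Fight (2 > -3) — not an equilibrium.

(Enter, Fight)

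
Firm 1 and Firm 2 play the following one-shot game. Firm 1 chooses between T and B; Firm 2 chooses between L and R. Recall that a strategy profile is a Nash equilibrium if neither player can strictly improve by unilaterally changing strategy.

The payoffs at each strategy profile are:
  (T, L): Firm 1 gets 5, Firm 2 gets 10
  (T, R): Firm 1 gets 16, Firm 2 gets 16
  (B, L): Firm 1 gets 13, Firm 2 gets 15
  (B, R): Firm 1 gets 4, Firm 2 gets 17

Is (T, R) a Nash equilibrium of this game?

Yes

At (T, R), Firm 1 earns 16; switching to B would give 4, so Firm 1 has no profitable deviation.
Firm 2 earns 16; switching to L would give 10, so Firm 2 has no profitable deviation.
Neither player can gain by a unilateral deviation, so this profile is a Nash equilibrium.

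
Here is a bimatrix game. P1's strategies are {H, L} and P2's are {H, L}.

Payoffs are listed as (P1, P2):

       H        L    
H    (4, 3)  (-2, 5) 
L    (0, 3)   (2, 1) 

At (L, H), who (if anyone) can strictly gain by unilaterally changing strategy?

P1

P1 at (L, H) earns 0; deviating to H yields 4 — a strict improvement.
P2 earns 3; deviating to L yields 1 — not better.
Only P1 has a strictly profitable deviation.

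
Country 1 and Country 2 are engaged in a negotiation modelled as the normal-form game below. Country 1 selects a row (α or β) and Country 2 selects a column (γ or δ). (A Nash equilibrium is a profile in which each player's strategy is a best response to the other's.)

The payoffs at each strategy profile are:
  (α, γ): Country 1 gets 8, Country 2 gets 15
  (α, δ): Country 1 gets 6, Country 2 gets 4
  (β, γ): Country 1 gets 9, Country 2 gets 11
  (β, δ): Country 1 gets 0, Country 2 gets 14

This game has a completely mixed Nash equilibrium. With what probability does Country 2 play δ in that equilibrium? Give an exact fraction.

1/7

Let y be the probability that Country 2 plays γ. In a completely mixed equilibrium, Country 1 must be indifferent between α and β.
Country 1's expected payoff from α is 8y + 6(1−y); from β it is 9y.
Setting these equal: 2y + 6 = 9y, so y = 6/7.
Therefore Country 2 plays δ with probability 1 − 6/7 = 1/7.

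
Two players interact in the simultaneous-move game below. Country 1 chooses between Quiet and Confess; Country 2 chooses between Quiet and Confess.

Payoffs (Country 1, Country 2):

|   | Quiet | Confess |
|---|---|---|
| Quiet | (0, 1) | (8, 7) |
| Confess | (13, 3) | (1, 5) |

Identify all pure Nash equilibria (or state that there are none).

(Quiet, Confess)

(Quiet, Quiet): Country 1 prefers Confess (13 > 0); Country 2 prefers Confess (7 > 1) — not an equilibrium.
(Quiet, Confess): Country 1 gets 8 ≥ 1 from Confess, and Country 2 gets 7 ≥ 1 from Quiet — Nash equilibrium.
(Confess, Quiet): Country 2 prefers Confess (5 > 3) — not an equilibrium.
(Confess, Confess): Country 1 prefers Quiet (8 > 1) — not an equilibrium.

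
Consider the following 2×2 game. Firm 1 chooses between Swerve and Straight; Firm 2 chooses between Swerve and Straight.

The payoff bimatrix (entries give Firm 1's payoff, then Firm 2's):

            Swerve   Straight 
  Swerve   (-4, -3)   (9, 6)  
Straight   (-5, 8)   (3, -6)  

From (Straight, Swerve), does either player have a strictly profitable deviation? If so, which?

Firm 1 at (Straight, Swerve) earns -5; deviating to Swerve yields -4 — a strict improvement.
Firm 2 earns 8; deviating to Straight yields -6 — not better.
Only Firm 1 has a strictly profitable deviation.

Firm 1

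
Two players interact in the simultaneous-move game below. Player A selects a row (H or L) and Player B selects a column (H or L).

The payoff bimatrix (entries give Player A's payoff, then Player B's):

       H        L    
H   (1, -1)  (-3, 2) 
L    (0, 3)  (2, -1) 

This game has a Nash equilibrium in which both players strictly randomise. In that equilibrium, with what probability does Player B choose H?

Let q be the probability that Player B plays H. In a completely mixed equilibrium, Player A must be indifferent between H and L.
Player A's expected payoff from H is q − 3(1−q); from L it is 2(1−q).
Setting these equal: 4q − 3 = −2q + 2, so q = 5/6.

5/6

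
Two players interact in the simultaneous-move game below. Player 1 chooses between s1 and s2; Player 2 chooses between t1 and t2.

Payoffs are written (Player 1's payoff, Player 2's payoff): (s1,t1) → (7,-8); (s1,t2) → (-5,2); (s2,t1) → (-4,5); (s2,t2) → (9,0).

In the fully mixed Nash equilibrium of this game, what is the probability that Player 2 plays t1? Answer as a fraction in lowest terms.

14/25

Let y be the probability that Player 2 plays t1. In a completely mixed equilibrium, Player 1 must be indifferent between s1 and s2.
Player 1's expected payoff from s1 is 7y − 5(1−y); from s2 it is −4y + 9(1−y).
Setting these equal: 12y − 5 = −13y + 9, so y = 14/25.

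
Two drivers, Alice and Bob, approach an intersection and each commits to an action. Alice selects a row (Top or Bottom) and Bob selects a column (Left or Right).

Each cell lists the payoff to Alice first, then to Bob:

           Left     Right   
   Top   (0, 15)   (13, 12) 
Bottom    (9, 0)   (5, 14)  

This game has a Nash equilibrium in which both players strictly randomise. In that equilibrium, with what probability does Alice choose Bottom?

3/17

Let p be the probability that Alice plays Top. In a completely mixed equilibrium, Bob must be indifferent between Left and Right.
Bob's expected payoff from Left is 15p; from Right it is 12p + 14(1−p).
Setting these equal: 15p = −2p + 14, so p = 14/17.
Therefore Alice plays Bottom with probability 1 − 14/17 = 3/17.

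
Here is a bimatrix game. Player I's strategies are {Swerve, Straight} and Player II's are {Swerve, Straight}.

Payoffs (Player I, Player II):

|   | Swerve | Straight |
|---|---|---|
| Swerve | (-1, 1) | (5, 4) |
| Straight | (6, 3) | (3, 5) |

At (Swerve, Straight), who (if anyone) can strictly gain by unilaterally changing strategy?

Neither

Player I at (Swerve, Straight) earns 5; deviating to Straight yields 3 — not better.
Player II earns 4; deviating to Swerve yields 1 — not better.
Neither player can strictly improve; the profile is a Nash equilibrium.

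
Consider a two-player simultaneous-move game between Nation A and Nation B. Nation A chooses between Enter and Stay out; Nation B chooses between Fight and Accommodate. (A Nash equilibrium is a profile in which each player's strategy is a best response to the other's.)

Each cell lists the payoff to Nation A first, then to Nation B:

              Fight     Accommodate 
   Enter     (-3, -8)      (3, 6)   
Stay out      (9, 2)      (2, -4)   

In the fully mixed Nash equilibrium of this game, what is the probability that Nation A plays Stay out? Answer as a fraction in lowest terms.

Let x be the probability that Nation A plays Enter. In a completely mixed equilibrium, Nation B must be indifferent between Fight and Accommodate.
Nation B's expected payoff from Fight is −8x + 2(1−x); from Accommodate it is 6x − 4(1−x).
Setting these equal: −10x + 2 = 10x − 4, so x = 3/10.
Therefore Nation A plays Stay out with probability 1 − 3/10 = 7/10.

7/10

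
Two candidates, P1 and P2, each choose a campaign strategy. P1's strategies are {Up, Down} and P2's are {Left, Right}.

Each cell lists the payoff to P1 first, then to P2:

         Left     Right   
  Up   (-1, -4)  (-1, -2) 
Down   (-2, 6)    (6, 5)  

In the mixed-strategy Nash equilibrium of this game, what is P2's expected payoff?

8/3

First find x, the probability P1 plays Up, from P2's indifference between Left and Right: −4x + 6(1−x) = −2x + 5(1−x), giving x = 1/3.
Since P2 is indifferent in equilibrium, P2's expected payoff equals the payoff from either column against (1/3, 2/3). Using Left: −4(1/3) + 6(2/3) = 8/3.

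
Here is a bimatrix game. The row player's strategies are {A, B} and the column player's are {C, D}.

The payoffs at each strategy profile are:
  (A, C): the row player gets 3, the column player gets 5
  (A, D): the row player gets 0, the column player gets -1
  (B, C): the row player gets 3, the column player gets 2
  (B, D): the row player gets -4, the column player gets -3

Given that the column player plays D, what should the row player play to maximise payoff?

Against D, the row player earns 0 from A and -4 from B.
So A is the best response.

A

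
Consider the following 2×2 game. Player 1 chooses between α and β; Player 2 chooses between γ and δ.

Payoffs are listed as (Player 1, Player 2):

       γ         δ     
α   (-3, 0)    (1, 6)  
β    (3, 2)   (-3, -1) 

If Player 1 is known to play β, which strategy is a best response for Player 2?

Against β, Player 2 earns 2 from γ and -1 from δ.
So γ is the best response.

γ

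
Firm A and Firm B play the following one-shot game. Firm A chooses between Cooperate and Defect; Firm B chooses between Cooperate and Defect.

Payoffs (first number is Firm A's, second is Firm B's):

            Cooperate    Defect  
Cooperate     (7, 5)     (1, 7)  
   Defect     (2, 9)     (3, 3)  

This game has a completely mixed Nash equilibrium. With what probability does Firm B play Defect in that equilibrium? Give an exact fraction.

Let q be the probability that Firm B plays Cooperate. In a completely mixed equilibrium, Firm A must be indifferent between Cooperate and Defect.
Firm A's expected payoff from Cooperate is 7q + (1−q); from Defect it is 2q + 3(1−q).
Setting these equal: 6q + 1 = −q + 3, so q = 2/7.
Therefore Firm B plays Defect with probability 1 − 2/7 = 5/7.

5/7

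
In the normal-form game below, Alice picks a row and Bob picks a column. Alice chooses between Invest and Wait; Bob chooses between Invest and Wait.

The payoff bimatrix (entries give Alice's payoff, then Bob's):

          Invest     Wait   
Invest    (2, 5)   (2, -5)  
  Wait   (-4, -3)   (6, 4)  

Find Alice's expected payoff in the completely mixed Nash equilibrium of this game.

2

First find q, the probability Bob plays Invest, from Alice's indifference between Invest and Wait: 2q + 2(1−q) = −4q + 6(1−q), giving q = 2/5.
Since Alice is indifferent in equilibrium, Alice's expected payoff equals the payoff from either row against (2/5, 3/5). Using Invest: 2(2/5) + 2(3/5) = 2.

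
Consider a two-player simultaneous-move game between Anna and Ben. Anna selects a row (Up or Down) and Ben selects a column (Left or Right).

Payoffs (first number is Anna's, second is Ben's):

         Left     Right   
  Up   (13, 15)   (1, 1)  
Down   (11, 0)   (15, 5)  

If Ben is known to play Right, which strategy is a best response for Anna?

Down

Against Right, Anna earns 1 from Up and 15 from Down.
So Down is the best response.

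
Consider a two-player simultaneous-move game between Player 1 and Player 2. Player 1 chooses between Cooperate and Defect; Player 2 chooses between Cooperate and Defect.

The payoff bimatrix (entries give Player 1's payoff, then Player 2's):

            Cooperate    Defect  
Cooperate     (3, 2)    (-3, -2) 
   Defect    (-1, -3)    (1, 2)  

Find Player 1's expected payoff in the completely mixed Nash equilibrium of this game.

0

First find y, the probability Player 2 plays Cooperate, from Player 1's indifference between Cooperate and Defect: 3y − 3(1−y) = −y + (1−y), giving y = 1/2.
Since Player 1 is indifferent in equilibrium, Player 1's expected payoff equals the payoff from either row against (1/2, 1/2). Using Cooperate: 3(1/2) − 3(1/2) = 0.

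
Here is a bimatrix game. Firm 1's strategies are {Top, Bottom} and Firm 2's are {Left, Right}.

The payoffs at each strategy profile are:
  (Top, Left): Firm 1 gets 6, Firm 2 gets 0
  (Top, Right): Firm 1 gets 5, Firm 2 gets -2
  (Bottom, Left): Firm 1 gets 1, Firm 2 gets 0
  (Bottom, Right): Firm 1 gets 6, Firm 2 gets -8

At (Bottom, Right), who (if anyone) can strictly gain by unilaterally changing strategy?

Firm 1 at (Bottom, Right) earns 6; deviating to Top yields 5 — not better.
Firm 2 earns -8; deviating to Left yields 0 — a strict improvement.
Only Firm 2 has a strictly profitable deviation.

Firm 2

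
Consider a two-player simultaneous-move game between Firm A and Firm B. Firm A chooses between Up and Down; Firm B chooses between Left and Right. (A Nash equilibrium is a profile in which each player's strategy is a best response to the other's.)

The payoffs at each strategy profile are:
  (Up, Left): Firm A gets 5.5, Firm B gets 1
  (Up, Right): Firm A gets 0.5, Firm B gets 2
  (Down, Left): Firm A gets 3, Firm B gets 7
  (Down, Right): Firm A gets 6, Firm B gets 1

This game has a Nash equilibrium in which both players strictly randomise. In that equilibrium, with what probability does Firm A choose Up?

Let x be the probability that Firm A plays Up. In a completely mixed equilibrium, Firm B must be indifferent between Left and Right.
Firm B's expected payoff from Left is x + 7(1−x); from Right it is 2x + (1−x).
Setting these equal: −6x + 7 = x + 1, so x = 6/7.

6/7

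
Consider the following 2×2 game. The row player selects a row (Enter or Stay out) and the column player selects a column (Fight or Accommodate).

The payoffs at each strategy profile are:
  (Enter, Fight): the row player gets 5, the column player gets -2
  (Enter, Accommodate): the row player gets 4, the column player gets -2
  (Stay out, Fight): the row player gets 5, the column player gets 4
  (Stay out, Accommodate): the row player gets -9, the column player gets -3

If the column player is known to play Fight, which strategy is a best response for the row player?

either — both Enter and Stay out are best responses

Against Fight, the row player earns 5 from Enter and 5 from Stay out.
So either strategy is a best response.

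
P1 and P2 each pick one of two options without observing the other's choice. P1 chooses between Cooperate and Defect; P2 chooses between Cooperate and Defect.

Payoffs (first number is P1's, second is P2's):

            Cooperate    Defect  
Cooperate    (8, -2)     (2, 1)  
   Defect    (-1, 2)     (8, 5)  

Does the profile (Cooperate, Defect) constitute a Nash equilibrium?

No

At (Cooperate, Defect), P1 earns 2; switching to Defect would give 8, so P1 would deviate.
P2 earns 1; switching to Cooperate would give -2, so P2 has no profitable deviation.
Since at least one player can profitably deviate, this is not a Nash equilibrium.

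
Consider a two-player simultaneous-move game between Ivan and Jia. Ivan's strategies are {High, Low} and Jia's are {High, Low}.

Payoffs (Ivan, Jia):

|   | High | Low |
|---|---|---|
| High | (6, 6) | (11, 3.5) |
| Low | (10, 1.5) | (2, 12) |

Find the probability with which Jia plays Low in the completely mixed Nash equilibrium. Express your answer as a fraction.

Let q be the probability that Jia plays High. In a completely mixed equilibrium, Ivan must be indifferent between High and Low.
Ivan's expected payoff from High is 6q + 11(1−q); from Low it is 10q + 2(1−q).
Setting these equal: −5q + 11 = 8q + 2, so q = 9/13.
Therefore Jia plays Low with probability 1 − 9/13 = 4/13.

4/13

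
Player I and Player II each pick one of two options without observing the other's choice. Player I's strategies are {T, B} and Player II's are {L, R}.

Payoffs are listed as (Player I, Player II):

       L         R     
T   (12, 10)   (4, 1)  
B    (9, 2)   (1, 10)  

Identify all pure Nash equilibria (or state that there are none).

(T, L): Player I gets 12 ≥ 9 from B, and Player II gets 10 ≥ 1 from R — Nash equilibrium.
(T, R): Player II prefers L (10 > 1) — not an equilibrium.
(B, L): Player I prefers T (12 > 9); Player II prefers R (10 > 2) — not an equilibrium.
(B, R): Player I prefers T (4 > 1) — not an equilibrium.

(T, L)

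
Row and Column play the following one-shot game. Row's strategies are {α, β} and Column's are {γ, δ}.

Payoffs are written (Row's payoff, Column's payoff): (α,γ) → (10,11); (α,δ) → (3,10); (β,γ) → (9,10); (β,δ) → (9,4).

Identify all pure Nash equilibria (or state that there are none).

(α, γ): Row gets 10 ≥ 9 from β, and Column gets 11 ≥ 10 from δ — Nash equilibrium.
(α, δ): Row prefers β (9 > 3); Column prefers γ (11 > 10) — not an equilibrium.
(β, γ): Row prefers α (10 > 9) — not an equilibrium.
(β, δ): Column prefers γ (10 > 4) — not an equilibrium.

(α, γ)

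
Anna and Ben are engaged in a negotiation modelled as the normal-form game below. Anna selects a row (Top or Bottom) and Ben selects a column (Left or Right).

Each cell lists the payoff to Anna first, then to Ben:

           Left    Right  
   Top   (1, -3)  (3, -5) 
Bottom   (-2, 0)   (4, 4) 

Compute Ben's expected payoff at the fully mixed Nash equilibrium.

First find x, the probability Anna plays Top, from Ben's indifference between Left and Right: −3x = −5x + 4(1−x), giving x = 2/3.
Since Ben is indifferent in equilibrium, Ben's expected payoff equals the payoff from either column against (2/3, 1/3). Using Left: −3(2/3) = -2.

-2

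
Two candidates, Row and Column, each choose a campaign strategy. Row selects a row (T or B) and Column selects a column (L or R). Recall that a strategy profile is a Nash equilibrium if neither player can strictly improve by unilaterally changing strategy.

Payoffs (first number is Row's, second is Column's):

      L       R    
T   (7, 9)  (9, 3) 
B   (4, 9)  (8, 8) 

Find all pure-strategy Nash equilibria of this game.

(T, L): Row gets 7 ≥ 4 from B, and Column gets 9 ≥ 3 from R — Nash equilibrium.
(T, R): Column prefers L (9 > 3) — not an equilibrium.
(B, L): Row prefers T (7 > 4) — not an equilibrium.
(B, R): Row prefers T (9 > 8); Column prefers L (9 > 8) — not an equilibrium.

(T, L)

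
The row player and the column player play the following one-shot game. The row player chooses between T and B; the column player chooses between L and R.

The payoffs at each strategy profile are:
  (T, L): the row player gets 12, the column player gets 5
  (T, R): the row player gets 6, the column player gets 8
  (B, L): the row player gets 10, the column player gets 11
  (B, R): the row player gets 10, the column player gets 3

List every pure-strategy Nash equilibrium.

none

(T, L): the column player prefers R (8 > 5) — not an equilibrium.
(T, R): the row player prefers B (10 > 6) — not an equilibrium.
(B, L): the row player prefers T (12 > 10) — not an equilibrium.
(B, R): the column player prefers L (11 > 3) — not an equilibrium.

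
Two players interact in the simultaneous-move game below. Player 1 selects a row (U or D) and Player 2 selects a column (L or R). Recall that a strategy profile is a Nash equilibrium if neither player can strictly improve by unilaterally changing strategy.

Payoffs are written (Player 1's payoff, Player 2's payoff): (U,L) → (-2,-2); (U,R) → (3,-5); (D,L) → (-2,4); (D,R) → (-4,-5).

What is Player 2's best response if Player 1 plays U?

L

Against U, Player 2 earns -2 from L and -5 from R.
So L is the best response.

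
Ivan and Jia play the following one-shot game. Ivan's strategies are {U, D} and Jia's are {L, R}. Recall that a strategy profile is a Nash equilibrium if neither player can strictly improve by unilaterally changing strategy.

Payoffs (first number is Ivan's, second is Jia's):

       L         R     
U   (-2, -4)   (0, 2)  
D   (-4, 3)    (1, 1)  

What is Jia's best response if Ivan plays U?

R

Against U, Jia earns -4 from L and 2 from R.
So R is the best response.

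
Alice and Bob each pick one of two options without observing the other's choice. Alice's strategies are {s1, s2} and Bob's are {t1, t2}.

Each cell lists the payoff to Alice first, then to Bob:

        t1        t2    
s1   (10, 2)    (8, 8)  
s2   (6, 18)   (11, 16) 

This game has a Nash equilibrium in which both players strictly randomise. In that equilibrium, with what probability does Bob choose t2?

Let q be the probability that Bob plays t1. In a completely mixed equilibrium, Alice must be indifferent between s1 and s2.
Alice's expected payoff from s1 is 10q + 8(1−q); from s2 it is 6q + 11(1−q).
Setting these equal: 2q + 8 = −5q + 11, so q = 3/7.
Therefore Bob plays t2 with probability 1 − 3/7 = 4/7.

4/7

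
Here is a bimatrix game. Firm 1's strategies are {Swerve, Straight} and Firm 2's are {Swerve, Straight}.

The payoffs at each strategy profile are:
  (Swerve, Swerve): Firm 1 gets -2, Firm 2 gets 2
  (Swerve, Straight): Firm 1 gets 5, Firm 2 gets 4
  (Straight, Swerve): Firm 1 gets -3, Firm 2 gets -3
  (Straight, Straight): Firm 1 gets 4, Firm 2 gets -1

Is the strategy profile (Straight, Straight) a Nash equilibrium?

No

At (Straight, Straight), Firm 1 earns 4; switching to Swerve would give 5, so Firm 1 would deviate.
Firm 2 earns -1; switching to Swerve would give -3, so Firm 2 has no profitable deviation.
Since at least one player can profitably deviate, this is not a Nash equilibrium.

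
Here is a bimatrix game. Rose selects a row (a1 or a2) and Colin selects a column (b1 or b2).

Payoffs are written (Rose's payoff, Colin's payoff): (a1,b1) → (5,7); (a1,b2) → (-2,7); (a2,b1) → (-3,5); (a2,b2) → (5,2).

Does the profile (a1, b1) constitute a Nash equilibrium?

Yes

At (a1, b1), Rose earns 5; switching to a2 would give -3, so Rose has no profitable deviation.
Colin earns 7; switching to b2 would give 7, so Colin has no profitable deviation.
Neither player can gain by a unilateral deviation, so this profile is a Nash equilibrium.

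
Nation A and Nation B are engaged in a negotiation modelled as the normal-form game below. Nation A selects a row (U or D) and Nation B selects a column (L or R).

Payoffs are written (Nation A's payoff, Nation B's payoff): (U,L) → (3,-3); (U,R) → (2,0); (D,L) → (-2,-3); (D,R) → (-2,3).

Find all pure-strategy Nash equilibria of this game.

(U, R)

(U, L): Nation B prefers R (0 > -3) — not an equilibrium.
(U, R): Nation A gets 2 ≥ -2 from D, and Nation B gets 0 ≥ -3 from L — Nash equilibrium.
(D, L): Nation A prefers U (3 > -2); Nation B prefers R (3 > -3) — not an equilibrium.
(D, R): Nation A prefers U (2 > -2) — not an equilibrium.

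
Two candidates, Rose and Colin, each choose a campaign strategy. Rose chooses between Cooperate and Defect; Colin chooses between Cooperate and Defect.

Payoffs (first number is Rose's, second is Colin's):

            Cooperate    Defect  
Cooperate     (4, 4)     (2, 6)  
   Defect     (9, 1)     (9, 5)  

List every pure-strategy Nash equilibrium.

(Cooperate, Cooperate): Rose prefers Defect (9 > 4); Colin prefers Defect (6 > 4) — not an equilibrium.
(Cooperate, Defect): Rose prefers Defect (9 > 2) — not an equilibrium.
(Defect, Cooperate): Colin prefers Defect (5 > 1) — not an equilibrium.
(Defect, Defect): Rose gets 9 ≥ 2 from Cooperate, and Colin gets 5 ≥ 1 from Cooperate — Nash equilibrium.

(Defect, Defect)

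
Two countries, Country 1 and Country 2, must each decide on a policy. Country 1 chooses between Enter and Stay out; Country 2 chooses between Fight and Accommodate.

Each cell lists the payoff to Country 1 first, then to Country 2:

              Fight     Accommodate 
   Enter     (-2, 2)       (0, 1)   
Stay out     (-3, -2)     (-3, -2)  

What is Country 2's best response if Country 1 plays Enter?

Fight

Against Enter, Country 2 earns 2 from Fight and 1 from Accommodate.
So Fight is the best response.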